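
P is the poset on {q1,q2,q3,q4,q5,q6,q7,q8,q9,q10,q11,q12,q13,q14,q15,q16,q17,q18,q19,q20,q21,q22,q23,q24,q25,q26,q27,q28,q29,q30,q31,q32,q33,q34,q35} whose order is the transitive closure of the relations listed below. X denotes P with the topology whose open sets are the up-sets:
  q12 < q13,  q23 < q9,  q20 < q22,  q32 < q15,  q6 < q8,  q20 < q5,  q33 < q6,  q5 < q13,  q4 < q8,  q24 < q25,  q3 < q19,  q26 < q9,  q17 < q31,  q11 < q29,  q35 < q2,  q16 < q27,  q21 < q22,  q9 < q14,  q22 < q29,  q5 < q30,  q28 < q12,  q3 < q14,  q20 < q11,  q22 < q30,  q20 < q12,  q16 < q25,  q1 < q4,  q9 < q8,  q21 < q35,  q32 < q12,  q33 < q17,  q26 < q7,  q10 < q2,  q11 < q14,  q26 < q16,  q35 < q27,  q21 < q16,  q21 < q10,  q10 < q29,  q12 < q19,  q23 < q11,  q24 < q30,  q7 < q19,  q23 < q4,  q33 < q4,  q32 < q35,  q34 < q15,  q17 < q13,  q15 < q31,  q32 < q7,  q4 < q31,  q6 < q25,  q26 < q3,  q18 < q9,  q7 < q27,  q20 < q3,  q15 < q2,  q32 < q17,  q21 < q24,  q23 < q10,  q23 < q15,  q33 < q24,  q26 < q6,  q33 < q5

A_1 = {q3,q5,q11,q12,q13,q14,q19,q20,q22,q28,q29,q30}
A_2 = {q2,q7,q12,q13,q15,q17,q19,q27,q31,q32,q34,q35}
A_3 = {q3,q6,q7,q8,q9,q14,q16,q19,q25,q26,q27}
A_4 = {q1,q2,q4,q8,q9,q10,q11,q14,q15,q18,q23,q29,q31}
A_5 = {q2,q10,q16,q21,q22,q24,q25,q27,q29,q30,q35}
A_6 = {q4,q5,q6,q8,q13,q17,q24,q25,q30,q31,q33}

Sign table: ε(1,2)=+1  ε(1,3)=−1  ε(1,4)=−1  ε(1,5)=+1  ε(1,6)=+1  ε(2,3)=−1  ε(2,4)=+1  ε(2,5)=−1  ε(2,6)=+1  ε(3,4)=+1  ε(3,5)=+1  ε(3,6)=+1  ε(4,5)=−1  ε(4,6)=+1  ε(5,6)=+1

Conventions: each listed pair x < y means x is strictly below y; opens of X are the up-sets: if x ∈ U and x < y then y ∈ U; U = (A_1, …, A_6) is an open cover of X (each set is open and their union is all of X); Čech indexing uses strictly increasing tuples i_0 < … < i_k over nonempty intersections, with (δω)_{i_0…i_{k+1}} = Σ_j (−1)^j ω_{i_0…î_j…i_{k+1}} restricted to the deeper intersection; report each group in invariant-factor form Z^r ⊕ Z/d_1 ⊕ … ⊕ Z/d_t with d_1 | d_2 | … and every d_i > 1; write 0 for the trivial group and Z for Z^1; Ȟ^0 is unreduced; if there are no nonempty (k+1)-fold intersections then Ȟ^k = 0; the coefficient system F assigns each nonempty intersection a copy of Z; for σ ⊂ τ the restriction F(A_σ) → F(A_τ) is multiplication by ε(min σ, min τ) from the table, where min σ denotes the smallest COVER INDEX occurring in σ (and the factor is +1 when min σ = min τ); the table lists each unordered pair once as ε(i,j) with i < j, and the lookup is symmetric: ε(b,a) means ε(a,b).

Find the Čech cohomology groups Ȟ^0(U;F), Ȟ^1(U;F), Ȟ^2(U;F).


Ȟ^0(U;F) ≅ 0; Ȟ^1(U;F) ≅ Z/2; Ȟ^2(U;F) ≅ Z

nerve simplices:
  A12={q12,q13,q19} A13={q3,q14,q19} A14={q11,q14,q29} A15={q22,q29,q30} A16={q5,q13,q30} A23={q7,q19,q27} A24={q2,q15,q31} A25={q2,q27,q35} A26={q13,q17,q31} A34={q8,q9,q14} A35={q16,q25,q27} A36={q6,q8,q25} A45={q2,q10,q29} A46={q4,q8,q31} A56={q24,q25,q30}
  A123={q19} A126={q13} A134={q14} A145={q29} A156={q30} A235={q27} A245={q2} A246={q31} A346={q8} A356={q25}
C dims 6,15,10; δ0: rk 6, SNF 1^5·2; δ1: rk 9, SNF 1^9
degree 0: 6−6−0 = 0 → Ȟ^0 ≅ 0
degree 1: 15−9−6 = 0 plus torsion [2] → Ȟ^1 ≅ Z/2
degree 2: 10−0−9 = 1 → Ȟ^2 ≅ Z


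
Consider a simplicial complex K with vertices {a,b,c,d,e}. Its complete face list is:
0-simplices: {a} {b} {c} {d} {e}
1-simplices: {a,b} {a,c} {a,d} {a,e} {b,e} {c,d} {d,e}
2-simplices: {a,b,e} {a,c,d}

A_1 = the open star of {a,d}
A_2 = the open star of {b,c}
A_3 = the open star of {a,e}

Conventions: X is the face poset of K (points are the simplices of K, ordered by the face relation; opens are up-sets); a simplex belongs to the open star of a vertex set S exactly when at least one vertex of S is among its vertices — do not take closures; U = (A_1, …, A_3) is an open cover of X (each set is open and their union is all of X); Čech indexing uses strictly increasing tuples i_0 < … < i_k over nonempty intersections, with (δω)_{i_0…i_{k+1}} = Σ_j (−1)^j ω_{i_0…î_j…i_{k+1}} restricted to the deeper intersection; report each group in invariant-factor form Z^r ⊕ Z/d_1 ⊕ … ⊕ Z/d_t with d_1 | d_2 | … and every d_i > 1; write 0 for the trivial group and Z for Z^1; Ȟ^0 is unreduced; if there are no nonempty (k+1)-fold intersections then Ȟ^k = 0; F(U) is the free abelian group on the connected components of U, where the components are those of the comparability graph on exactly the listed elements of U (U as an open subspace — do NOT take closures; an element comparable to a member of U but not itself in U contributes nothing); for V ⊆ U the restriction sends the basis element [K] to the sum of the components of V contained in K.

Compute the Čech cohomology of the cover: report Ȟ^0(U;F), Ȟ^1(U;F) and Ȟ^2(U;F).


cover nerve:
  A1={{a},{d},{a,b},{a,c},{a,d},{a,e},{c,d},{d,e},{a,b,e},{a,c,d}} A2={{b},{c},{a,b},{a,c},{b,e},{c,d},{a,b,e},{a,c,d}} A3={{a},{e},{a,b},{a,c},{a,d},{a,e},{b,e},{d,e},{a,b,e},{a,c,d}}
  A12={{a,b},{a,c},{c,d},{a,b,e},{a,c,d}} A13={{a},{a,b},{a,c},{a,d},{a,e},{d,e},{a,b,e},{a,c,d}} A23={{a,b},{a,c},{b,e},{a,b,e},{a,c,d}}
  A123={{a,b},{a,c},{a,b,e},{a,c,d}}
components per intersection:
  A1: {{a},{d},{a,b},{a,c},{a,d},{a,e},{c,d},{d,e},{a,b,e},{a,c,d}}
  A2: {{b},{a,b},{b,e},{a,b,e}} {{c},{a,c},{c,d},{a,c,d}}
  A3: {{a},{e},{a,b},{a,c},{a,d},{a,e},{b,e},{d,e},{a,b,e},{a,c,d}}
  A12: {{a,b},{a,b,e}} {{a,c},{c,d},{a,c,d}}
  A13: {{a},{a,b},{a,c},{a,d},{a,e},{a,b,e},{a,c,d}} {{d,e}}
  A23: {{a,b},{b,e},{a,b,e}} {{a,c},{a,c,d}}
  A123: {{a,b},{a,b,e}} {{a,c},{a,c,d}}
C dims 4,6,2; δ0: rk 3, SNF 1^3; δ1: rk 2, SNF 1^2
Ȟ^0: (4−3)−0=1 ⇒ Z
Ȟ^1: (6−2)−3=1 ⇒ Z
Ȟ^2: (2−0)−2=0 ⇒ 0

Ȟ^0(U;F) ≅ Z; Ȟ^1(U;F) ≅ Z; Ȟ^2(U;F) ≅ 0


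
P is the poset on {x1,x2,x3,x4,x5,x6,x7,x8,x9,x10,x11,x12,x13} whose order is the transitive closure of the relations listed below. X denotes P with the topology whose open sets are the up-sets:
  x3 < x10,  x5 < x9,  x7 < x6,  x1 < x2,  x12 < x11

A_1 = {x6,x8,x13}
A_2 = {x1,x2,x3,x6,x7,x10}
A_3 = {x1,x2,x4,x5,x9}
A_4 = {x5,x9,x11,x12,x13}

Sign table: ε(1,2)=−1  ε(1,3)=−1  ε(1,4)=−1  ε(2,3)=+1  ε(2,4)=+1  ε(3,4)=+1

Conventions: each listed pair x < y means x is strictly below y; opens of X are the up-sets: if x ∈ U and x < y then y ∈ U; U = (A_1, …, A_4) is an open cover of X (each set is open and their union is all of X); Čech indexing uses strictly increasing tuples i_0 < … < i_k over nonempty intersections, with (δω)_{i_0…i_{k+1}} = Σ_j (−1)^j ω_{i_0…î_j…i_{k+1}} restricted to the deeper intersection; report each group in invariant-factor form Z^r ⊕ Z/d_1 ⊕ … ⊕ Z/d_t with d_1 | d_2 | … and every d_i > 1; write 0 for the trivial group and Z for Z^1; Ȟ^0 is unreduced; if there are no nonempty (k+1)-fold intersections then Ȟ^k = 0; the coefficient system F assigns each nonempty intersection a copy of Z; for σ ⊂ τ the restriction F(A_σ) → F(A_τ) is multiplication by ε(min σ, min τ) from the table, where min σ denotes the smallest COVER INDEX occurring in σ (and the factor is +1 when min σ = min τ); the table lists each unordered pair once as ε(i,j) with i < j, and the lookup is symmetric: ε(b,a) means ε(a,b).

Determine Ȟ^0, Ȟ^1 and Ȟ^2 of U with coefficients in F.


nerve simplices:
  A12={x6} A14={x13} A23={x1,x2} A34={x5,x9}
C dims 4,4; δ0: rk 3, SNF 1^3
degree 0: 4−3−0 = 1 → Ȟ^0 ≅ Z
degree 1: 4−0−3 = 1 → Ȟ^1 ≅ Z
degree 2: 0−0−0 = 0 → Ȟ^2 ≅ 0

Ȟ^0 ≅ Z, Ȟ^1 ≅ Z and Ȟ^2 ≅ 0


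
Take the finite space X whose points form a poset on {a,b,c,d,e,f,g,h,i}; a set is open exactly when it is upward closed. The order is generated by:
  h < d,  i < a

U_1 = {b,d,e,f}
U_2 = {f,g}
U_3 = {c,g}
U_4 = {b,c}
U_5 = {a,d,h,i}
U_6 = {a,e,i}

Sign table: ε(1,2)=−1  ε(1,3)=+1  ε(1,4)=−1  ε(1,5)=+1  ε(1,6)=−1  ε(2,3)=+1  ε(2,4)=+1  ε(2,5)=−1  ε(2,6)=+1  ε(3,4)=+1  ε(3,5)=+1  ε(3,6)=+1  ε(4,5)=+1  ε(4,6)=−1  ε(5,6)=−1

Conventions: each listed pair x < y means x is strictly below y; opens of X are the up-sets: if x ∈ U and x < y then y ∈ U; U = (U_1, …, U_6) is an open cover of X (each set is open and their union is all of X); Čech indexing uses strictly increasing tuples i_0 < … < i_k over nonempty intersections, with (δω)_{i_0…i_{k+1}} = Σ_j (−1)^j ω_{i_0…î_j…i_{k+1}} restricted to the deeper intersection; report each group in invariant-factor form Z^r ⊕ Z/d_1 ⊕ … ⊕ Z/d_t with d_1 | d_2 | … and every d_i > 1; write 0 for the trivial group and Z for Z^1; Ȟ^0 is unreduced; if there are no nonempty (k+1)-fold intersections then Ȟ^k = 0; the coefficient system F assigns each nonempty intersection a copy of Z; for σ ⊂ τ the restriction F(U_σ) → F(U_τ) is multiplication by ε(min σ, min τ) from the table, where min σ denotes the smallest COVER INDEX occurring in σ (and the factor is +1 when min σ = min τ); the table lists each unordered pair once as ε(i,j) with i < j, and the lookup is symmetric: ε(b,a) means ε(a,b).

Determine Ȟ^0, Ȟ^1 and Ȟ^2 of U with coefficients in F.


Ȟ^0(U;F) ≅ Z,  Ȟ^1(U;F) ≅ Z^2,  Ȟ^2(U;F) ≅ 0

cover nerve:
  U12={f} U14={b} U15={d} U16={e} U23={g} U34={c} U56={a,i}
C dims 6,7; δ0: rk 5, SNF 1^5
Ȟ^0: (6−5)−0=1 ⇒ Z
Ȟ^1: (7−0)−5=2 ⇒ Z^2
Ȟ^2: (0−0)−0=0 ⇒ 0


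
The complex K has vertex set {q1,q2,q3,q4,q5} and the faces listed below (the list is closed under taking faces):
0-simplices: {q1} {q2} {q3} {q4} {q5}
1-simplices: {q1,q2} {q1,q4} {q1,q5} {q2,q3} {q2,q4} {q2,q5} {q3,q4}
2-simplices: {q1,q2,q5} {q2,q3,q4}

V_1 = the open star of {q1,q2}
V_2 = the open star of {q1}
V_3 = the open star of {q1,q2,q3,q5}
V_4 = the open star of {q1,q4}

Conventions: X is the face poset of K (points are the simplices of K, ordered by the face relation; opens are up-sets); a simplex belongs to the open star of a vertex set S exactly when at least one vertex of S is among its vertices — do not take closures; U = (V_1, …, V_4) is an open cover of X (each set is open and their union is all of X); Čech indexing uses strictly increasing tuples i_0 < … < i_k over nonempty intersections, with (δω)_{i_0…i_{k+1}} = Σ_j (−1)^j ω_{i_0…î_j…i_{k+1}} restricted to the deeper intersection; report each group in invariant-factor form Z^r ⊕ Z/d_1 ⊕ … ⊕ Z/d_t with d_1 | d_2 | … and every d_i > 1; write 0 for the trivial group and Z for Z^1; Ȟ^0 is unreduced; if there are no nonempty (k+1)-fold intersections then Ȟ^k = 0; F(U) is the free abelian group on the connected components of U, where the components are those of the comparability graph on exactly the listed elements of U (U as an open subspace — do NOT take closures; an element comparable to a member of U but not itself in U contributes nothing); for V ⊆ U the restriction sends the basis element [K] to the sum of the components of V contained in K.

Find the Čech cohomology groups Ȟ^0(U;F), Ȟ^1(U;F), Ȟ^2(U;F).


cover nerve:
  V1={{q1},{q2},{q1,q2},{q1,q4},{q1,q5},{q2,q3},{q2,q4},{q2,q5},{q1,q2,q5},{q2,q3,q4}} V2={{q1},{q1,q2},{q1,q4},{q1,q5},{q1,q2,q5}} V3={{q1},{q2},{q3},{q5},{q1,q2},{q1,q4},{q1,q5},{q2,q3},{q2,q4},{q2,q5},{q3,q4},{q1,q2,q5},{q2,q3,q4}} V4={{q1},{q4},{q1,q2},{q1,q4},{q1,q5},{q2,q4},{q3,q4},{q1,q2,q5},{q2,q3,q4}}
  V12={{q1},{q1,q2},{q1,q4},{q1,q5},{q1,q2,q5}} V13={{q1},{q2},{q1,q2},{q1,q4},{q1,q5},{q2,q3},{q2,q4},{q2,q5},{q1,q2,q5},{q2,q3,q4}} V14={{q1},{q1,q2},{q1,q4},{q1,q5},{q2,q4},{q1,q2,q5},{q2,q3,q4}} V23={{q1},{q1,q2},{q1,q4},{q1,q5},{q1,q2,q5}} V24={{q1},{q1,q2},{q1,q4},{q1,q5},{q1,q2,q5}} V34={{q1},{q1,q2},{q1,q4},{q1,q5},{q2,q4},{q3,q4},{q1,q2,q5},{q2,q3,q4}}
  V123={{q1},{q1,q2},{q1,q4},{q1,q5},{q1,q2,q5}} V124={{q1},{q1,q2},{q1,q4},{q1,q5},{q1,q2,q5}} V134={{q1},{q1,q2},{q1,q4},{q1,q5},{q2,q4},{q1,q2,q5},{q2,q3,q4}} V234={{q1},{q1,q2},{q1,q4},{q1,q5},{q1,q2,q5}}
  V1234={{q1},{q1,q2},{q1,q4},{q1,q5},{q1,q2,q5}}
components per intersection:
  V1: {{q1},{q2},{q1,q2},{q1,q4},{q1,q5},{q2,q3},{q2,q4},{q2,q5},{q1,q2,q5},{q2,q3,q4}}
  V2: {{q1},{q1,q2},{q1,q4},{q1,q5},{q1,q2,q5}}
  V3: {{q1},{q2},{q3},{q5},{q1,q2},{q1,q4},{q1,q5},{q2,q3},{q2,q4},{q2,q5},{q3,q4},{q1,q2,q5},{q2,q3,q4}}
  V4: {{q1},{q4},{q1,q2},{q1,q4},{q1,q5},{q2,q4},{q3,q4},{q1,q2,q5},{q2,q3,q4}}
  V12: {{q1},{q1,q2},{q1,q4},{q1,q5},{q1,q2,q5}}
  V13: {{q1},{q2},{q1,q2},{q1,q4},{q1,q5},{q2,q3},{q2,q4},{q2,q5},{q1,q2,q5},{q2,q3,q4}}
  V14: {{q1},{q1,q2},{q1,q4},{q1,q5},{q1,q2,q5}} {{q2,q4},{q2,q3,q4}}
  V23: {{q1},{q1,q2},{q1,q4},{q1,q5},{q1,q2,q5}}
  V24: {{q1},{q1,q2},{q1,q4},{q1,q5},{q1,q2,q5}}
  V34: {{q1},{q1,q2},{q1,q4},{q1,q5},{q1,q2,q5}} {{q2,q4},{q3,q4},{q2,q3,q4}}
  V123: {{q1},{q1,q2},{q1,q4},{q1,q5},{q1,q2,q5}}
  V124: {{q1},{q1,q2},{q1,q4},{q1,q5},{q1,q2,q5}}
  V134: {{q1},{q1,q2},{q1,q4},{q1,q5},{q1,q2,q5}} {{q2,q4},{q2,q3,q4}}
  V234: {{q1},{q1,q2},{q1,q4},{q1,q5},{q1,q2,q5}}
  V1234: {{q1},{q1,q2},{q1,q4},{q1,q5},{q1,q2,q5}}
C dims 4,8,5,1; δ0: rk 3, SNF 1^3; δ1: rk 4, SNF 1^4; δ2: rk 1, SNF 1^1
Ȟ^0: (4−3)−0=1 ⇒ Z
Ȟ^1: (8−4)−3=1 ⇒ Z
Ȟ^2: (5−1)−4=0 ⇒ 0

Ȟ^0 = Z, Ȟ^1 = Z and Ȟ^2 = 0


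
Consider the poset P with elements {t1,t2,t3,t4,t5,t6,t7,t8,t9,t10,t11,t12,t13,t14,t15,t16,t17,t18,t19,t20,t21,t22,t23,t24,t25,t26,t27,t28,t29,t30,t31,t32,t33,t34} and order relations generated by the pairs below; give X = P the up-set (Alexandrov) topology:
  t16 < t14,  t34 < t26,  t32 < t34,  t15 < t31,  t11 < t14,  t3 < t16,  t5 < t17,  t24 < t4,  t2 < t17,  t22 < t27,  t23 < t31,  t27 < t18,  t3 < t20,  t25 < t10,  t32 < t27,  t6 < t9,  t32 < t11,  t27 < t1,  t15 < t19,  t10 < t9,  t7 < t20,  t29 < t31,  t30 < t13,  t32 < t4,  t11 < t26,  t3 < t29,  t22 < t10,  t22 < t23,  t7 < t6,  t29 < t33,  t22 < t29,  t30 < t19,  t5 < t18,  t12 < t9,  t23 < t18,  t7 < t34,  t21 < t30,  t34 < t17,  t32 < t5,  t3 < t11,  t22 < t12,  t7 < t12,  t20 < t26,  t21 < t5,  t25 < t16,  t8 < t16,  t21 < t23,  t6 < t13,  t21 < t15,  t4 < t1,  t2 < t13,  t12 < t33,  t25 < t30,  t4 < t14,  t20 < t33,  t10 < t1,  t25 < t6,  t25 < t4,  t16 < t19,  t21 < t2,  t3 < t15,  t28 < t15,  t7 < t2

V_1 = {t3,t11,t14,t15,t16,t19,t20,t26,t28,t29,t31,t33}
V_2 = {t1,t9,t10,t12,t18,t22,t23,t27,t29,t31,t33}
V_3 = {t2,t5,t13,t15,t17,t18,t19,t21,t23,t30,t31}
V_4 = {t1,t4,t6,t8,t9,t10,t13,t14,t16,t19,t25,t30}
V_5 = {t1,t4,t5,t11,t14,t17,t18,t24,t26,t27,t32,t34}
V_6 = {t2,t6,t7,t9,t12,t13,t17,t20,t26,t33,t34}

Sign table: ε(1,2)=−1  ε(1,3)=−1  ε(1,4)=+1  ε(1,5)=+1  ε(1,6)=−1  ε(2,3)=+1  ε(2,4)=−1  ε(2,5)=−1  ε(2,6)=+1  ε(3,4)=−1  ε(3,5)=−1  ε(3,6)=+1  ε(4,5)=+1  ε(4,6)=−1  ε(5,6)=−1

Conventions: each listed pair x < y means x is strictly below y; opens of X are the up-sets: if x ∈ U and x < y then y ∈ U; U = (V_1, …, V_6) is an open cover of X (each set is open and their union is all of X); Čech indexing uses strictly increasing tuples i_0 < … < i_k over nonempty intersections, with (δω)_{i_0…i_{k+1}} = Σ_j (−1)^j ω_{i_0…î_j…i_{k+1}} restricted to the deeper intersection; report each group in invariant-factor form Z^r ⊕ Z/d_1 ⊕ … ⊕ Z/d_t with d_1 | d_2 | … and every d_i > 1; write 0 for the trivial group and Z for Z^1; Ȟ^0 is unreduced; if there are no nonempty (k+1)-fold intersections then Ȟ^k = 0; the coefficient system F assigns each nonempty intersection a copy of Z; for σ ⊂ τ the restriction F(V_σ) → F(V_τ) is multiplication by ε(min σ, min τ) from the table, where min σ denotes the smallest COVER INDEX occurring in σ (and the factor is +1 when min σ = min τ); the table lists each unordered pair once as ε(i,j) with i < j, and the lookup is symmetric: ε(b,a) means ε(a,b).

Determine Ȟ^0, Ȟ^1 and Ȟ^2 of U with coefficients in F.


nonempty intersections:
  V12={t29,t31,t33} V13={t15,t19,t31} V14={t14,t16,t19} V15={t11,t14,t26} V16={t20,t26,t33} V23={t18,t23,t31} V24={t1,t9,t10} V25={t1,t18,t27} V26={t9,t12,t33} V34={t13,t19,t30} V35={t5,t17,t18} V36={t2,t13,t17} V45={t1,t4,t14} V46={t6,t9,t13} V56={t17,t26,t34}
  V123={t31} V126={t33} V134={t19} V145={t14} V156={t26} V235={t18} V245={t1} V246={t9} V346={t13} V356={t17}
C dims 6,15,10; δ0: rk 5, SNF 1^5; δ1: rk 10, SNF 1^9·2
Ȟ^0: (6−5)−0=1 ⇒ Z
Ȟ^1: (15−10)−5=0 ⇒ 0
Ȟ^2: (10−0)−10=0 plus torsion [2] ⇒ Z/2

Ȟ^0 ≅ Z; Ȟ^1 ≅ 0; Ȟ^2 ≅ Z/2


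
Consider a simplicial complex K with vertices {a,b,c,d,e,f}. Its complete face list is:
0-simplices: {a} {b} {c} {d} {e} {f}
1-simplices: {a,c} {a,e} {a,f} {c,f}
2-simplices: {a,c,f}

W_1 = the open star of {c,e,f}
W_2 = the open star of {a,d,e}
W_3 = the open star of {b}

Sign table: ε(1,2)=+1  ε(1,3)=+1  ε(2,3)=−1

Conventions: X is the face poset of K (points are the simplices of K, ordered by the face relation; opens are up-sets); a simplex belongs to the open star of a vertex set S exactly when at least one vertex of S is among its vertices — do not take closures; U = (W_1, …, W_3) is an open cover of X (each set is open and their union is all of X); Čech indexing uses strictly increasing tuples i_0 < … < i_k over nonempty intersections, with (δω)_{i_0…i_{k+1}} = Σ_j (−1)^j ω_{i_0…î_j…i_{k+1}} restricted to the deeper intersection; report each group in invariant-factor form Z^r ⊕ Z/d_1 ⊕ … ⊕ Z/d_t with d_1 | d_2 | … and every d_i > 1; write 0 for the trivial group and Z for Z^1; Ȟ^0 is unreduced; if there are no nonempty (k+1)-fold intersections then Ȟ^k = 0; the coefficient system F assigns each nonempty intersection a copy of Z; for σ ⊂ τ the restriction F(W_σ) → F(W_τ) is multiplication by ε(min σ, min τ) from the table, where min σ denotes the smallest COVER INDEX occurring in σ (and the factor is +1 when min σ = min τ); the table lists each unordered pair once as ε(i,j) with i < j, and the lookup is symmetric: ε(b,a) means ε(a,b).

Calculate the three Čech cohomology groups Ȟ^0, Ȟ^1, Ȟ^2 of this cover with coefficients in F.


Ȟ^0 = Z^2; Ȟ^1 = 0; Ȟ^2 = 0

intersection data:
  W1={{c},{e},{f},{a,c},{a,e},{a,f},{c,f},{a,c,f}} W2={{a},{d},{e},{a,c},{a,e},{a,f},{a,c,f}} W3={{b}}
  W12={{e},{a,c},{a,e},{a,f},{a,c,f}}
C dims 3,1; δ0: rk 1, SNF 1^1
Ȟ^0 = (3 − 1) − 0 = 2, so Ȟ^0 ≅ Z^2
Ȟ^1 = (1 − 0) − 1 = 0, so Ȟ^1 ≅ 0
Ȟ^2 = (0 − 0) − 0 = 0, so Ȟ^2 ≅ 0


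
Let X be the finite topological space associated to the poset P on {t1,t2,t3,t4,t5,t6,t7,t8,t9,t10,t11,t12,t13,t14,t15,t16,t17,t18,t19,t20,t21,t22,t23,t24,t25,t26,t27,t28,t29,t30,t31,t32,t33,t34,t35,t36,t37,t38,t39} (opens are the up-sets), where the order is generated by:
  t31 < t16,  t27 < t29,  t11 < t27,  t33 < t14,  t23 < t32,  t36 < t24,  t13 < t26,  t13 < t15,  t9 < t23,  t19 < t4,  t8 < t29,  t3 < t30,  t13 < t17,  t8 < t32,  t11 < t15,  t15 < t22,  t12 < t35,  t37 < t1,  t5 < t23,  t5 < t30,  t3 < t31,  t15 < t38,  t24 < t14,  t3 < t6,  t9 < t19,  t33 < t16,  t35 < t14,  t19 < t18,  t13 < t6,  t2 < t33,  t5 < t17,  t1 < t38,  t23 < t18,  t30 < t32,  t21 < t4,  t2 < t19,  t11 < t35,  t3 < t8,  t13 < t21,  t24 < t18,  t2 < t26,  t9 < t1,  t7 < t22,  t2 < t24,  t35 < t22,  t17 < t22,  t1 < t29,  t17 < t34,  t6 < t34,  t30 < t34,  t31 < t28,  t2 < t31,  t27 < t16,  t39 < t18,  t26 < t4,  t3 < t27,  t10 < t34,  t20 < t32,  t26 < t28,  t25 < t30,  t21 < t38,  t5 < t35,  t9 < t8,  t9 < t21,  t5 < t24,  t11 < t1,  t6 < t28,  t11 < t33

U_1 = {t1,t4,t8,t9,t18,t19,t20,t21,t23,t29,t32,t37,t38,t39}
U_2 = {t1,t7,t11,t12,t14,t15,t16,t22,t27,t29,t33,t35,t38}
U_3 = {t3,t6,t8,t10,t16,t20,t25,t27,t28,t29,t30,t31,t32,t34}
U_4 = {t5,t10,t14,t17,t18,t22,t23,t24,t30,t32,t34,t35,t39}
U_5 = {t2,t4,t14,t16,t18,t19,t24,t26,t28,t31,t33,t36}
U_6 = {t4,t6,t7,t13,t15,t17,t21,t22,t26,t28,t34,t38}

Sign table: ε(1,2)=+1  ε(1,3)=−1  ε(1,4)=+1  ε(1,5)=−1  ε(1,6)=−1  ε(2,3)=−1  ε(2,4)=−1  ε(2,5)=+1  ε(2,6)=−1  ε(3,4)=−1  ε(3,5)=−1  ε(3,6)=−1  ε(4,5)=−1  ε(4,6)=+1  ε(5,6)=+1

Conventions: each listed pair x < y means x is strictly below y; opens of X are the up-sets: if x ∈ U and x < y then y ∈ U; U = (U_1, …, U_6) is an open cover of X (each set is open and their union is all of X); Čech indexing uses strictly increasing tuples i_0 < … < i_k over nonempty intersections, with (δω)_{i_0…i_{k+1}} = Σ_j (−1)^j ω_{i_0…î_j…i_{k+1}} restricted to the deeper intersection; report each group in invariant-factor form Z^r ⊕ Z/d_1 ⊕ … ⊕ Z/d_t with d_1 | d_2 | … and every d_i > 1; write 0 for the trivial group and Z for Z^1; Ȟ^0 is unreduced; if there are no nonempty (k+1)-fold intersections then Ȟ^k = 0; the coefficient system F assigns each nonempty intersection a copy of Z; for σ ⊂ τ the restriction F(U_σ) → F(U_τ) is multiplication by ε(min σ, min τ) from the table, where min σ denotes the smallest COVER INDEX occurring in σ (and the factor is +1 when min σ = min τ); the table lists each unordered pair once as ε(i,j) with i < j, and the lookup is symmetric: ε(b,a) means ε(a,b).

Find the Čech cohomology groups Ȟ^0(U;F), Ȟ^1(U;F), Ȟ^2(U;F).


Ȟ^0(U;F) ≅ 0, Ȟ^1(U;F) ≅ Z/2, Ȟ^2(U;F) ≅ Z

nerve of the cover:
  U12={t1,t29,t38} U13={t8,t20,t29,t32} U14={t18,t23,t32,t39} U15={t4,t18,t19} U16={t4,t21,t38} U23={t16,t27,t29} U24={t14,t22,t35} U25={t14,t16,t33} U26={t7,t15,t22,t38} U34={t10,t30,t32,t34} U35={t16,t28,t31} U36={t6,t28,t34} U45={t14,t18,t24} U46={t17,t22,t34} U56={t4,t26,t28}
  U123={t29} U126={t38} U134={t32} U145={t18} U156={t4} U235={t16} U245={t14} U246={t22} U346={t34} U356={t28}
C dims 6,15,10; δ0: rk 6, SNF 1^5·2; δ1: rk 9, SNF 1^9
Ȟ^0 = (6 − 6) − 0 = 0, so Ȟ^0 ≅ 0
Ȟ^1 = (15 − 9) − 6 = 0 plus torsion [2], so Ȟ^1 ≅ Z/2
Ȟ^2 = (10 − 0) − 9 = 1, so Ȟ^2 ≅ Z


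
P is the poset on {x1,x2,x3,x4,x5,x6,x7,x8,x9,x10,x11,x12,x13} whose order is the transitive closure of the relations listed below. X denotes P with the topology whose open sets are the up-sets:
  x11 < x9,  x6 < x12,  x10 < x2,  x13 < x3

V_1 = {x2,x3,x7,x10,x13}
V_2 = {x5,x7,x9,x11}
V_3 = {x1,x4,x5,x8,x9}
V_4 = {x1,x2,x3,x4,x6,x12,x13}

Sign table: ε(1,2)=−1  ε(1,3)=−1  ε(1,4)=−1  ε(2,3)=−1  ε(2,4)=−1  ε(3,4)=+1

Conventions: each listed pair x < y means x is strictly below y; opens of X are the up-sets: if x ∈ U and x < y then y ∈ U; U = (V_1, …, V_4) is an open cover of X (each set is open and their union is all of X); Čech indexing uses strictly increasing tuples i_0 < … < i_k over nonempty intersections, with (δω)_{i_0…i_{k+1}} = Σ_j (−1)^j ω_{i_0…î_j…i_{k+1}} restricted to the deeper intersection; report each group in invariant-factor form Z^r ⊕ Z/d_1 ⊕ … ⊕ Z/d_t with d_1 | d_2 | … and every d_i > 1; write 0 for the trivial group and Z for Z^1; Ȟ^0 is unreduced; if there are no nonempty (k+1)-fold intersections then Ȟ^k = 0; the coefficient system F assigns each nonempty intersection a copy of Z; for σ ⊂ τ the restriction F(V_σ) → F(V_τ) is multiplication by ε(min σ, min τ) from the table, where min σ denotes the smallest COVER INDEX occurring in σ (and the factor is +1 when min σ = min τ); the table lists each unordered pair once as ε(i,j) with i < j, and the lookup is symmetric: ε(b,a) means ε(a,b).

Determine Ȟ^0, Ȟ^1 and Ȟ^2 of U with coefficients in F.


Ȟ^0 = 0,  Ȟ^1 = Z/2,  Ȟ^2 = 0

cover nerve:
  V12={x7} V14={x2,x3,x13} V23={x5,x9} V34={x1,x4}
C dims 4,4; δ0: rk 4, SNF 1^3·2
Ȟ^0: (4−4)−0=0 ⇒ 0
Ȟ^1: (4−0)−4=0 plus torsion [2] ⇒ Z/2
Ȟ^2: (0−0)−0=0 ⇒ 0


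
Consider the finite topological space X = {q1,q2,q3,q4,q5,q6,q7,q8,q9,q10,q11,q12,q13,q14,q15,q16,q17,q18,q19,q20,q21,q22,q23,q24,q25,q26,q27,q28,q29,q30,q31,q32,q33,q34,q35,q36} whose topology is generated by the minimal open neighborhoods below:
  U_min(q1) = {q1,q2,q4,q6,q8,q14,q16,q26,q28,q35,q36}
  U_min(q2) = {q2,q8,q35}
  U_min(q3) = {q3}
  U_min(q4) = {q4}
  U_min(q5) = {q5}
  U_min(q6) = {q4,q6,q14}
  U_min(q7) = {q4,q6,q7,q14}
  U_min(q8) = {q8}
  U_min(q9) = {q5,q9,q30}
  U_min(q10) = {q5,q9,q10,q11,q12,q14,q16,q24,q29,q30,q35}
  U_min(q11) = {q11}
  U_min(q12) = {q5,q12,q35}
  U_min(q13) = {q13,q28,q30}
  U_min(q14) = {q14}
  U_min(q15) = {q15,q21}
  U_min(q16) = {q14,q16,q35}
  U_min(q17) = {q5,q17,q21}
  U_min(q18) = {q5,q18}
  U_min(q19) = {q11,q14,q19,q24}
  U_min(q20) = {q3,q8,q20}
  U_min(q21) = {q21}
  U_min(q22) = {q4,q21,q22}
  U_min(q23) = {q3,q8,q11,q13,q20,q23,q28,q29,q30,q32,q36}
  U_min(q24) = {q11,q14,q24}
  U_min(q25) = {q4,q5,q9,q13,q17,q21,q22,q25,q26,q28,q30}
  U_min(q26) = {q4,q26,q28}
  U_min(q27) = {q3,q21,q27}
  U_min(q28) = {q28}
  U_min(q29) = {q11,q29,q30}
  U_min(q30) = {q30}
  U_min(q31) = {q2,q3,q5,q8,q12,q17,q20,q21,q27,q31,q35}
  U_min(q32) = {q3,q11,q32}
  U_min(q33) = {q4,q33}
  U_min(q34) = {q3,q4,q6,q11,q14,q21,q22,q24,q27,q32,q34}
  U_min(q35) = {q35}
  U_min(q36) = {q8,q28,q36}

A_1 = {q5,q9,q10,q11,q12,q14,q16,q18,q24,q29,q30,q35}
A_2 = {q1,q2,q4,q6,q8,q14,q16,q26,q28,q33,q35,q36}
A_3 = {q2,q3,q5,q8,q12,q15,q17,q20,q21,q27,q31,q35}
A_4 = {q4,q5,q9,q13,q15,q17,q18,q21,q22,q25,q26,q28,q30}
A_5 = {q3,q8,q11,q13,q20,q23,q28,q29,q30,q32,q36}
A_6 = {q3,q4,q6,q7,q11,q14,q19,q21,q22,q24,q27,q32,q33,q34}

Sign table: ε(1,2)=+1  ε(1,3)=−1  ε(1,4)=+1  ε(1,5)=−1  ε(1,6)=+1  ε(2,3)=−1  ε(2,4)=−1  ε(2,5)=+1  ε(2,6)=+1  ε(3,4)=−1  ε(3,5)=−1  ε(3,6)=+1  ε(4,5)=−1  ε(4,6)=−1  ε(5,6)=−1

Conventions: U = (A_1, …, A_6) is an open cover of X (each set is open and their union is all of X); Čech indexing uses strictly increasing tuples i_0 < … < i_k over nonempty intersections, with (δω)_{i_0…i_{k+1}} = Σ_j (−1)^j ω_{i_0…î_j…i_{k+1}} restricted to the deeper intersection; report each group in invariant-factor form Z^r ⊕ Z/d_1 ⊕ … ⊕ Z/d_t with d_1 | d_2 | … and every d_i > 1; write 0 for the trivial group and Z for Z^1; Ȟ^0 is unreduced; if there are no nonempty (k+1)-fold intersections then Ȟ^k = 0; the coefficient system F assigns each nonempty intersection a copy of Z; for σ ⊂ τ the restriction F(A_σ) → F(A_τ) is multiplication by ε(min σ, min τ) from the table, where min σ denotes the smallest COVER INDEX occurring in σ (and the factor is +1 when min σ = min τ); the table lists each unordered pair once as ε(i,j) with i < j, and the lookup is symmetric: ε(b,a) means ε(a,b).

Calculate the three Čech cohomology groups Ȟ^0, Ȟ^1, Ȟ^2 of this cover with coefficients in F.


cover nerve:
  A12={q14,q16,q35} A13={q5,q12,q35} A14={q5,q9,q18,q30} A15={q11,q29,q30} A16={q11,q14,q24} A23={q2,q8,q35} A24={q4,q26,q28} A25={q8,q28,q36} A26={q4,q6,q14,q33} A34={q5,q15,q17,q21} A35={q3,q8,q20} A36={q3,q21,q27} A45={q13,q28,q30} A46={q4,q21,q22} A56={q3,q11,q32}
  A123={q35} A126={q14} A134={q5} A145={q30} A156={q11} A235={q8} A245={q28} A246={q4} A346={q21} A356={q3}
C dims 6,15,10; δ0: rk 6, SNF 1^5·2; δ1: rk 9, SNF 1^9
Ȟ^0: (6−6)−0=0 ⇒ 0
Ȟ^1: (15−9)−6=0 plus torsion [2] ⇒ Z/2
Ȟ^2: (10−0)−9=1 ⇒ Z

Ȟ^0 = 0, Ȟ^1 = Z/2, Ȟ^2 = Z


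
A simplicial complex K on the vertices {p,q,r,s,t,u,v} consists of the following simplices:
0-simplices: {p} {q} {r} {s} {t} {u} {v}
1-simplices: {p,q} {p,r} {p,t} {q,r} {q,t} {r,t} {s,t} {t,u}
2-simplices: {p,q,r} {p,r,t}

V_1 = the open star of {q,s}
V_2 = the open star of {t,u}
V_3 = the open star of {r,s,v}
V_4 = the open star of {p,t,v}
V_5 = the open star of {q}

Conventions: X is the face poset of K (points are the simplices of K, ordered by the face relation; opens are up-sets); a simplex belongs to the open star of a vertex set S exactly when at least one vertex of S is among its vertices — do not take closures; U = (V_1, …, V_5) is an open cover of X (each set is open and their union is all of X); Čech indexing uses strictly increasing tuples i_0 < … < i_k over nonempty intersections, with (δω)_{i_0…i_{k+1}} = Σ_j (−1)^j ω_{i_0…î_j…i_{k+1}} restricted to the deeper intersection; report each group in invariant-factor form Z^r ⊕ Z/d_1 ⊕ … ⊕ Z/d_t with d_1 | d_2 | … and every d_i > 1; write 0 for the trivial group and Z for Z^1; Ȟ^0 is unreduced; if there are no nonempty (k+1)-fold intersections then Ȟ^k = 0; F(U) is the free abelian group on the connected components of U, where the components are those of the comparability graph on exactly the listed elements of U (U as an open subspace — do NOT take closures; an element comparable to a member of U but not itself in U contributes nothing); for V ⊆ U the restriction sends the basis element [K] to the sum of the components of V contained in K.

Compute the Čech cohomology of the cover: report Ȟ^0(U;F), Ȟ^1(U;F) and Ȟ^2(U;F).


Ȟ^0 ≅ Z^2, Ȟ^1 ≅ Z and Ȟ^2 ≅ 0

intersection data:
  V1={{q},{s},{p,q},{q,r},{q,t},{s,t},{p,q,r}} V2={{t},{u},{p,t},{q,t},{r,t},{s,t},{t,u},{p,r,t}} V3={{r},{s},{v},{p,r},{q,r},{r,t},{s,t},{p,q,r},{p,r,t}} V4={{p},{t},{v},{p,q},{p,r},{p,t},{q,t},{r,t},{s,t},{t,u},{p,q,r},{p,r,t}} V5={{q},{p,q},{q,r},{q,t},{p,q,r}}
  V12={{q,t},{s,t}} V13={{s},{q,r},{s,t},{p,q,r}} V14={{p,q},{q,t},{s,t},{p,q,r}} V15={{q},{p,q},{q,r},{q,t},{p,q,r}} V23={{r,t},{s,t},{p,r,t}} V24={{t},{p,t},{q,t},{r,t},{s,t},{t,u},{p,r,t}} V25={{q,t}} V34={{v},{p,r},{r,t},{s,t},{p,q,r},{p,r,t}} V35={{q,r},{p,q,r}} V45={{p,q},{q,t},{p,q,r}}
  V123={{s,t}} V124={{q,t},{s,t}} V125={{q,t}} V134={{s,t},{p,q,r}} V135={{q,r},{p,q,r}} V145={{p,q},{q,t},{p,q,r}} V234={{r,t},{s,t},{p,r,t}} V245={{q,t}} V345={{p,q,r}}
  V1234={{s,t}} V1245={{q,t}} V1345={{p,q,r}}
components per intersection:
  V1: {{q},{p,q},{q,r},{q,t},{p,q,r}} {{s},{s,t}}
  V2: {{t},{u},{p,t},{q,t},{r,t},{s,t},{t,u},{p,r,t}}
  V3: {{r},{p,r},{q,r},{r,t},{p,q,r},{p,r,t}} {{s},{s,t}} {{v}}
  V4: {{p},{t},{p,q},{p,r},{p,t},{q,t},{r,t},{s,t},{t,u},{p,q,r},{p,r,t}} {{v}}
  V5: {{q},{p,q},{q,r},{q,t},{p,q,r}}
  V12: {{q,t}} {{s,t}}
  V13: {{s},{s,t}} {{q,r},{p,q,r}}
  V14: {{p,q},{p,q,r}} {{q,t}} {{s,t}}
  V15: {{q},{p,q},{q,r},{q,t},{p,q,r}}
  V23: {{r,t},{p,r,t}} {{s,t}}
  V24: {{t},{p,t},{q,t},{r,t},{s,t},{t,u},{p,r,t}}
  V25: {{q,t}}
  V34: {{v}} {{p,r},{r,t},{p,q,r},{p,r,t}} {{s,t}}
  V35: {{q,r},{p,q,r}}
  V45: {{p,q},{p,q,r}} {{q,t}}
  V123: {{s,t}}
  V124: {{q,t}} {{s,t}}
  V125: {{q,t}}
  V134: {{s,t}} {{p,q,r}}
  V135: {{q,r},{p,q,r}}
  V145: {{p,q},{p,q,r}} {{q,t}}
  V234: {{r,t},{p,r,t}} {{s,t}}
  V245: {{q,t}}
  V345: {{p,q,r}}
  V1234: {{s,t}}
  V1245: {{q,t}}
  V1345: {{p,q,r}}
C dims 9,18,13,3; δ0: rk 7, SNF 1^7; δ1: rk 10, SNF 1^10; δ2: rk 3, SNF 1^3
Ȟ^0 = (9 − 7) − 0 = 2, so Ȟ^0 ≅ Z^2
Ȟ^1 = (18 − 10) − 7 = 1, so Ȟ^1 ≅ Z
Ȟ^2 = (13 − 3) − 10 = 0, so Ȟ^2 ≅ 0


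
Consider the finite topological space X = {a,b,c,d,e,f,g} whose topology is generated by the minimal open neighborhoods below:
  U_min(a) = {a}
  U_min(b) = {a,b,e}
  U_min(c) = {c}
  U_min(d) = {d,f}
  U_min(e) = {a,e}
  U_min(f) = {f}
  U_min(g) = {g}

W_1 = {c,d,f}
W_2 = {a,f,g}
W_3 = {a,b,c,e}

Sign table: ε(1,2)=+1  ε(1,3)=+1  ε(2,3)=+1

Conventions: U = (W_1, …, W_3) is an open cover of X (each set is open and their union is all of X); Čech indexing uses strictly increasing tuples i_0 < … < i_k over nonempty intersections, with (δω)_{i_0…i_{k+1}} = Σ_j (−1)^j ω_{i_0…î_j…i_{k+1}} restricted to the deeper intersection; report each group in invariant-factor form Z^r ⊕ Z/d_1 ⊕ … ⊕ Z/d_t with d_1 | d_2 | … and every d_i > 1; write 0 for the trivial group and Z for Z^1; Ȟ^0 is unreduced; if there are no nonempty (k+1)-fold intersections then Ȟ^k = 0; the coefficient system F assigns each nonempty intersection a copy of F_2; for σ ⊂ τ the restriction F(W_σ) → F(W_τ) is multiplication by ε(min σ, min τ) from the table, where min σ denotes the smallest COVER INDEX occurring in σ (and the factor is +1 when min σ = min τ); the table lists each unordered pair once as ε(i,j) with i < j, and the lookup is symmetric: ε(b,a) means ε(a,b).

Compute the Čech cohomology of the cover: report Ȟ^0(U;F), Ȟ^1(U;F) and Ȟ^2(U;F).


nerve simplices:
  W12={f} W13={c} W23={a}
C dims 3,3; δ0: rk_F2 2
degree 0: 3−2−0 = 1 → Ȟ^0 ≅ Z/2
degree 1: 3−0−2 = 1 → Ȟ^1 ≅ Z/2
degree 2: 0−0−0 = 0 → Ȟ^2 ≅ 0

Ȟ^0 = Z/2,  Ȟ^1 = Z/2,  Ȟ^2 = 0


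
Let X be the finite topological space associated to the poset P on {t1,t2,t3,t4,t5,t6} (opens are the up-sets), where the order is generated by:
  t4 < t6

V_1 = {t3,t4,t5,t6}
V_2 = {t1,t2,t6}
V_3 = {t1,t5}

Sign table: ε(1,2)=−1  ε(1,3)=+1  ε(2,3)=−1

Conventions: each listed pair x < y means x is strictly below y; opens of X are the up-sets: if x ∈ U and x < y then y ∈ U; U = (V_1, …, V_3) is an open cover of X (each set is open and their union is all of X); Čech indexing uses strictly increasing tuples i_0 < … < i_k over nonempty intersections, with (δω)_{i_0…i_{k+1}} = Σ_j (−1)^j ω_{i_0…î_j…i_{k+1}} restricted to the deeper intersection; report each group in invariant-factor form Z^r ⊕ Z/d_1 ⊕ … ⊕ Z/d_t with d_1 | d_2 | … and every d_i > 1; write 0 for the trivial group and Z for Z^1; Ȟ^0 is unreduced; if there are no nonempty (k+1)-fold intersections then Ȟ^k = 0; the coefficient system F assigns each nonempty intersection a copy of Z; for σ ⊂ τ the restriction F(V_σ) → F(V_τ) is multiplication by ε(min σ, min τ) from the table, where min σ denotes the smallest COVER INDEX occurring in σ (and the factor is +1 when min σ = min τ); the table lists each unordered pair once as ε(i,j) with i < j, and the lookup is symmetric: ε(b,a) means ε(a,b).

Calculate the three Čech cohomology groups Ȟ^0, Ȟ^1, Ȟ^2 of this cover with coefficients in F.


nerve simplices:
  V12={t6} V13={t5} V23={t1}
C dims 3,3; δ0: rk 2, SNF 1^2
degree 0: 3−2−0 = 1 → Ȟ^0 ≅ Z
degree 1: 3−0−2 = 1 → Ȟ^1 ≅ Z
degree 2: 0−0−0 = 0 → Ȟ^2 ≅ 0

Ȟ^0 = Z, Ȟ^1 = Z and Ȟ^2 = 0


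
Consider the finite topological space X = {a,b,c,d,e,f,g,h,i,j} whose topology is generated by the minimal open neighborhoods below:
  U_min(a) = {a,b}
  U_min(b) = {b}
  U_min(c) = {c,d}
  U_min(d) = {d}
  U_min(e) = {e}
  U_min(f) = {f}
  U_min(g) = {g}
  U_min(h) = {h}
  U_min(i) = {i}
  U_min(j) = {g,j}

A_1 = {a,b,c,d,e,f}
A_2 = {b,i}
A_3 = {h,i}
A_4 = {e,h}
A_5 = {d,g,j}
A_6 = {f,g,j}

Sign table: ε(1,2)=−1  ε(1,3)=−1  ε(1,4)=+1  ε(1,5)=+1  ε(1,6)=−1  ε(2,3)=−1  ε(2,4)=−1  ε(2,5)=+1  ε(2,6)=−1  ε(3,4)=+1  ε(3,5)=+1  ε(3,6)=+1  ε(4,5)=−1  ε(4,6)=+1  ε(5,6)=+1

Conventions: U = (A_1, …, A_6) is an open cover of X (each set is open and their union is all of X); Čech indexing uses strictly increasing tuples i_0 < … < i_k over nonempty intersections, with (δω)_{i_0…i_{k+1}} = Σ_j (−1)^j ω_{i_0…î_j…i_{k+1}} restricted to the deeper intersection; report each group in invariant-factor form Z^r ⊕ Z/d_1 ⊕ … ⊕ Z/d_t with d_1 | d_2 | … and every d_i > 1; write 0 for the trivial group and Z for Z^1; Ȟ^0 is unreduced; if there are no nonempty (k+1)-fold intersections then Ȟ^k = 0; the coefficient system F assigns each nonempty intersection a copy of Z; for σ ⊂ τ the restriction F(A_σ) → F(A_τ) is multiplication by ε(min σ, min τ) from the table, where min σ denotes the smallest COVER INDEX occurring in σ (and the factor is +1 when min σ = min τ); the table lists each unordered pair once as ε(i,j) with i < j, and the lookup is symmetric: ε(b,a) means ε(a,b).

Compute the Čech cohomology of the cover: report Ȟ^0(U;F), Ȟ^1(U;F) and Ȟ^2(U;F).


Ȟ^0 ≅ 0, Ȟ^1 ≅ Z ⊕ Z/2, Ȟ^2 ≅ 0

cover nerve:
  A12={b} A14={e} A15={d} A16={f} A23={i} A34={h} A56={g,j}
C dims 6,7; δ0: rk 6, SNF 1^5·2
Ȟ^0: (6−6)−0=0 ⇒ 0
Ȟ^1: (7−0)−6=1 plus torsion [2] ⇒ Z ⊕ Z/2
Ȟ^2: (0−0)−0=0 ⇒ 0


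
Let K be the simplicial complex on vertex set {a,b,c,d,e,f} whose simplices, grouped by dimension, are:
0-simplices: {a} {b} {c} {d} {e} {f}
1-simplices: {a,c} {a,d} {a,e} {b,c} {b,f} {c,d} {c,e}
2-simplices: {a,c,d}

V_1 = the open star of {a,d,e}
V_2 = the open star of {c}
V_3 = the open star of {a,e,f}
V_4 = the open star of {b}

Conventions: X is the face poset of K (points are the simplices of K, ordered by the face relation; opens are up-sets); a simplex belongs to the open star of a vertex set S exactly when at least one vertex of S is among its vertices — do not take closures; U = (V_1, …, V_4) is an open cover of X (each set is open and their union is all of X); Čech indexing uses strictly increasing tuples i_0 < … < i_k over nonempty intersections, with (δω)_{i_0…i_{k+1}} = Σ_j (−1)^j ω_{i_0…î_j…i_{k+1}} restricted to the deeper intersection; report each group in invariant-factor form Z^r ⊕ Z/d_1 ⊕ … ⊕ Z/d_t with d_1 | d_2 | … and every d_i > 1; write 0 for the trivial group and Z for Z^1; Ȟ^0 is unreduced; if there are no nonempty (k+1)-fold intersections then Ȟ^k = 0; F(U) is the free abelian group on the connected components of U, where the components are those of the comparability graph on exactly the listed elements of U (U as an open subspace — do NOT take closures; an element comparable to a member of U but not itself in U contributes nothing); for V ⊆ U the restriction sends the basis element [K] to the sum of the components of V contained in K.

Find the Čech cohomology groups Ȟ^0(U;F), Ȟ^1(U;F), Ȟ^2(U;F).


nonempty overlaps:
  V1={{a},{d},{e},{a,c},{a,d},{a,e},{c,d},{c,e},{a,c,d}} V2={{c},{a,c},{b,c},{c,d},{c,e},{a,c,d}} V3={{a},{e},{f},{a,c},{a,d},{a,e},{b,f},{c,e},{a,c,d}} V4={{b},{b,c},{b,f}}
  V12={{a,c},{c,d},{c,e},{a,c,d}} V13={{a},{e},{a,c},{a,d},{a,e},{c,e},{a,c,d}} V23={{a,c},{c,e},{a,c,d}} V24={{b,c}} V34={{b,f}}
  V123={{a,c},{c,e},{a,c,d}}
components per intersection:
  V1: {{a},{d},{e},{a,c},{a,d},{a,e},{c,d},{c,e},{a,c,d}}
  V2: {{c},{a,c},{b,c},{c,d},{c,e},{a,c,d}}
  V3: {{a},{e},{a,c},{a,d},{a,e},{c,e},{a,c,d}} {{f},{b,f}}
  V4: {{b},{b,c},{b,f}}
  V12: {{a,c},{c,d},{a,c,d}} {{c,e}}
  V13: {{a},{e},{a,c},{a,d},{a,e},{c,e},{a,c,d}}
  V23: {{a,c},{a,c,d}} {{c,e}}
  V24: {{b,c}}
  V34: {{b,f}}
  V123: {{a,c},{a,c,d}} {{c,e}}
C dims 5,7,2; δ0: rk 4, SNF 1^4; δ1: rk 2, SNF 1^2
degree 0: 5−4−0 = 1 → Ȟ^0 ≅ Z
degree 1: 7−2−4 = 1 → Ȟ^1 ≅ Z
degree 2: 2−0−2 = 0 → Ȟ^2 ≅ 0

Ȟ^0 = Z; Ȟ^1 = Z; Ȟ^2 = 0


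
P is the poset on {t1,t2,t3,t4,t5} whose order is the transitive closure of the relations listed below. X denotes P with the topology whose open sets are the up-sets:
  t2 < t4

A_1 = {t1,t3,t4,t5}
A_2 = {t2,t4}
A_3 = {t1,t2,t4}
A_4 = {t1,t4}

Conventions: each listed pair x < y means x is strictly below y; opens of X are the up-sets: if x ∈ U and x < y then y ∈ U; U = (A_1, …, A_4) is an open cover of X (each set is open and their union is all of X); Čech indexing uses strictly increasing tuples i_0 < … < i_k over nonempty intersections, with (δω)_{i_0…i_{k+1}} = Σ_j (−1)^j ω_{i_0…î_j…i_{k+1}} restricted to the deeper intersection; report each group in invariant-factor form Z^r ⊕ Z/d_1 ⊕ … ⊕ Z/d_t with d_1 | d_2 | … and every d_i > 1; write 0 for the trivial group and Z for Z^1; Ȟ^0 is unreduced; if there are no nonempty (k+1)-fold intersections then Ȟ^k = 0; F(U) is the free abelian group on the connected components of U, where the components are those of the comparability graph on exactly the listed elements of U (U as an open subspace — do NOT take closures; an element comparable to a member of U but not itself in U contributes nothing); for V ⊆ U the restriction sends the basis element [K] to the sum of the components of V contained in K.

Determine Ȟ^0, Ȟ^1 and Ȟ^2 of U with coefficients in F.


Ȟ^0 ≅ Z^4, Ȟ^1 ≅ 0, Ȟ^2 ≅ 0

nonempty intersections:
  A12={t4} A13={t1,t4} A14={t1,t4} A23={t2,t4} A24={t4} A34={t1,t4}
  A123={t4} A124={t4} A134={t1,t4} A234={t4}
  A1234={t4}
components per intersection:
  A1: {t1} {t3} {t4} {t5}
  A2: {t2,t4}
  A3: {t1} {t2,t4}
  A4: {t1} {t4}
  A12: {t4}
  A13: {t1} {t4}
  A14: {t1} {t4}
  A23: {t2,t4}
  A24: {t4}
  A34: {t1} {t4}
  A123: {t4}
  A124: {t4}
  A134: {t1} {t4}
  A234: {t4}
  A1234: {t4}
C dims 9,9,5,1; δ0: rk 5, SNF 1^5; δ1: rk 4, SNF 1^4; δ2: rk 1, SNF 1^1
Ȟ^0: (9−5)−0=4 ⇒ Z^4
Ȟ^1: (9−4)−5=0 ⇒ 0
Ȟ^2: (5−1)−4=0 ⇒ 0


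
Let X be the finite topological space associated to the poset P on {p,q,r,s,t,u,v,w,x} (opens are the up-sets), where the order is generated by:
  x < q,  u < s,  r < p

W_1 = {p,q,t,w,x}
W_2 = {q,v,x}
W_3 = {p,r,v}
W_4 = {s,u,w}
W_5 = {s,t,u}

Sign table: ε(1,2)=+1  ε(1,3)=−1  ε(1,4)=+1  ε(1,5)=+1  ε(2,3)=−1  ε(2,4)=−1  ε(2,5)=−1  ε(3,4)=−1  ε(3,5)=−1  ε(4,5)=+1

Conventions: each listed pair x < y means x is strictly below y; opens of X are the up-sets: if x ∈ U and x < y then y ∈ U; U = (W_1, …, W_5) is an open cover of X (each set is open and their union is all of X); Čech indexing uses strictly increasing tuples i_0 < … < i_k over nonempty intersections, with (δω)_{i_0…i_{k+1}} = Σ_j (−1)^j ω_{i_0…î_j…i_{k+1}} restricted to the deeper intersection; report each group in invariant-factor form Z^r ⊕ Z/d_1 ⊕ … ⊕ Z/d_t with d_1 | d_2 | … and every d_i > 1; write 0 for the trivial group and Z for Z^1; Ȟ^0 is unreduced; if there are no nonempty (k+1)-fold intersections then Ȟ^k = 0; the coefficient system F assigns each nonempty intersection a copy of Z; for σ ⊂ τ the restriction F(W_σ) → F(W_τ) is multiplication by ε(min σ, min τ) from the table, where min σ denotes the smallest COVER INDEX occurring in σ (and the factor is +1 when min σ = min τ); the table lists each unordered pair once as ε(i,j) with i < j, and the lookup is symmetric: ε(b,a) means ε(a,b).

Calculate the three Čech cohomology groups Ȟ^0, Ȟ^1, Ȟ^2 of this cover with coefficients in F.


Ȟ^0 ≅ Z,  Ȟ^1 ≅ Z^2,  Ȟ^2 ≅ 0

intersection data:
  W12={q,x} W13={p} W14={w} W15={t} W23={v} W45={s,u}
C dims 5,6; δ0: rk 4, SNF 1^4
Ȟ^0 = (5 − 4) − 0 = 1, so Ȟ^0 ≅ Z
Ȟ^1 = (6 − 0) − 4 = 2, so Ȟ^1 ≅ Z^2
Ȟ^2 = (0 − 0) − 0 = 0, so Ȟ^2 ≅ 0
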